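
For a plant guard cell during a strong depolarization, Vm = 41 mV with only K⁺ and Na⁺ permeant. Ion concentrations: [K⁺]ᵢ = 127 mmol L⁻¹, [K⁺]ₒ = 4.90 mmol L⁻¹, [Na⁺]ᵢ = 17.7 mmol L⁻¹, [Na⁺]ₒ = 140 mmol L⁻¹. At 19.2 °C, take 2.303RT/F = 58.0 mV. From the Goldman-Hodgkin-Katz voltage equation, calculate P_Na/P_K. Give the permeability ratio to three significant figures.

Let α = P_Na/P_K. GHK: Vm = 58.0·log₁₀[(Kₒ + α·Naₒ)/(Kᵢ + α·Naᵢ)].
10^(Vm/58.0) = 10^(41.0/58.0) = 5.0921
So 5.0921·(Kᵢ + α·Naᵢ) = Kₒ + α·Naₒ → α = (5.0921·127.0 − 4.9) / (140.0 − 5.0921·17.7)
α = (646.7 − 4.9) / (140.0 − 90.13) = 641.8/49.87 = 12.87

12.9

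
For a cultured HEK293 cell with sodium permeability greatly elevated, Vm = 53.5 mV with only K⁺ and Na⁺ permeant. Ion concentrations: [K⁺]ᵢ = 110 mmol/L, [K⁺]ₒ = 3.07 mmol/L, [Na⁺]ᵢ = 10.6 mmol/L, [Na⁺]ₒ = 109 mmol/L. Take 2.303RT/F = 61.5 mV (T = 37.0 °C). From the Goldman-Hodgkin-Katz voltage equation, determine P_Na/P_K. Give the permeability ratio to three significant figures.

26.7

Let α = P_Na/P_K. GHK: Vm = 61.5·log₁₀[(Kₒ + α·Naₒ)/(Kᵢ + α·Naᵢ)].
10^(Vm/61.5) = 10^(53.5/61.5) = 7.4117
So 7.4117·(Kᵢ + α·Naᵢ) = Kₒ + α·Naₒ → α = (7.4117·110.0 − 3.07) / (109.0 − 7.4117·10.6)
α = (815.3 − 3.07) / (109.0 − 78.56) = 812.2/30.44 = 26.69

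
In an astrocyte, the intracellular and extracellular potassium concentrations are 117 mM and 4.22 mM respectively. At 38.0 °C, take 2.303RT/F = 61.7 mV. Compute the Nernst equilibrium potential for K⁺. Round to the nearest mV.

E = (61.7/z) · log₁₀([K⁺]_out/[K⁺]_in) with z = +1.
= (61.7/1) · log₁₀(4.22/117) = 61.70 · log₁₀(0.03607)
= 61.70 · (-1.4429) = -89.03 mV

-89 mV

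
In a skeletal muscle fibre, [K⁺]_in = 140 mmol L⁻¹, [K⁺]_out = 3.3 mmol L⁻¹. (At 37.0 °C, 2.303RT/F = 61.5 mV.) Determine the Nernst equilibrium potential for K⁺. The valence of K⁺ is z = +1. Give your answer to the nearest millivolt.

E = (61.5/z) · log₁₀([K⁺]_out/[K⁺]_in) with z = +1.
= (61.5/1) · log₁₀(3.3/140) = 61.50 · log₁₀(0.02357)
= 61.50 · (-1.6276) = -100.10 mV

-100 mV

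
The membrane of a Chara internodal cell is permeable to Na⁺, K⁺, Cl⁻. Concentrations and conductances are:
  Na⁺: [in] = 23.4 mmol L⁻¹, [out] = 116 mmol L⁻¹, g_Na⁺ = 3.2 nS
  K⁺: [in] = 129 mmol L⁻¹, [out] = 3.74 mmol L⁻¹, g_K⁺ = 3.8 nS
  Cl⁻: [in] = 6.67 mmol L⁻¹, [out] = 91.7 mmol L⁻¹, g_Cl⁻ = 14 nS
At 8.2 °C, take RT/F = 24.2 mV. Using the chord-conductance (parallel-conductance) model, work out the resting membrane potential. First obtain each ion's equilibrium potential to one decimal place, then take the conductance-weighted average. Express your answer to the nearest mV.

E_Na⁺ = (24.2/1)·ln(116/23.4) = 38.7 mV
E_K⁺ = (24.2/1)·ln(3.74/129) = -85.7 mV
E_Cl⁻ = (24.2/-1)·ln(91.7/6.67) = -63.4 mV
Vm = (Σ gᵢEᵢ)/(Σ gᵢ) = (3.2·38.7 + 3.8·-85.7 + 14·-63.4) / (3.2 + 3.8 + 14)
= -1089.42 / 21 = -51.88 mV

-52 mV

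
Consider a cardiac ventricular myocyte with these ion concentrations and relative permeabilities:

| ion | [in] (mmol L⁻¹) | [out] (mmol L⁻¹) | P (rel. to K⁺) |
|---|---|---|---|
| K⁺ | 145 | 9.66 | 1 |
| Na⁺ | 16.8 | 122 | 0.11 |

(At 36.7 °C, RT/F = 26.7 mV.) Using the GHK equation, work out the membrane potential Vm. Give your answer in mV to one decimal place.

Vm = 26.7 · ln[(Σ P·[cation]ₒ + Σ P·[anion]ᵢ) / (Σ P·[cation]ᵢ + Σ P·[anion]ₒ)]
Numerator = 1×9.66 + 0.11×122 = 23.08
Denominator = 1×145 + 0.11×16.8 = 146.8
Vm = 26.7 · ln(0.15717) = 26.7 × (-1.8504) = -49.41 mV

-49.4 mV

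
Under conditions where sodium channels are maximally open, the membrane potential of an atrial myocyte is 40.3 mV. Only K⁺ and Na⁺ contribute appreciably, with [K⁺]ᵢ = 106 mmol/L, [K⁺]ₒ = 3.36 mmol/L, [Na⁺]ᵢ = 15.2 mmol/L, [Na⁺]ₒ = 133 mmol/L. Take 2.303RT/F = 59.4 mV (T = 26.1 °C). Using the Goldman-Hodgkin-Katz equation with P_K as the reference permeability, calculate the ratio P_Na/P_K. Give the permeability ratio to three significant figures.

Let α = P_Na/P_K. GHK: Vm = 59.4·log₁₀[(Kₒ + α·Naₒ)/(Kᵢ + α·Naᵢ)].
10^(Vm/59.4) = 10^(40.3/59.4) = 4.7693
So 4.7693·(Kᵢ + α·Naᵢ) = Kₒ + α·Naₒ → α = (4.7693·106.0 − 3.36) / (133.0 − 4.7693·15.2)
α = (505.5 − 3.36) / (133.0 − 72.49) = 502.2/60.51 = 8.3

8.30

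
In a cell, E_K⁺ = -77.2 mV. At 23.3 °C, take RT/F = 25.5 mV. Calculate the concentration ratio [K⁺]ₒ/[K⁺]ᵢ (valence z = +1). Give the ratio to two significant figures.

0.048

ln([out]/[in]) = E·z/(25.5) = -77.2 × 1 / 25.5 = -3.0275
[out]/[in] = e^(-3.0275) = 0.04844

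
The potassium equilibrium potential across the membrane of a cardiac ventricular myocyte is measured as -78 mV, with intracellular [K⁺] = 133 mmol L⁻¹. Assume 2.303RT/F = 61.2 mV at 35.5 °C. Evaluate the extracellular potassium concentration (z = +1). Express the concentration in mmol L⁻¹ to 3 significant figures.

Nernst: E = (61.2/1) · log₁₀([out]/[in]), so log₁₀([out]/[in]) = -78.0 × 1 / 61.2 = -1.2745.
[out]/[in] = 10^(-1.2745) = 0.05315.
[out] = 0.05315 × 133 = 7.069 mmol L⁻¹.

7.07 mmol L⁻¹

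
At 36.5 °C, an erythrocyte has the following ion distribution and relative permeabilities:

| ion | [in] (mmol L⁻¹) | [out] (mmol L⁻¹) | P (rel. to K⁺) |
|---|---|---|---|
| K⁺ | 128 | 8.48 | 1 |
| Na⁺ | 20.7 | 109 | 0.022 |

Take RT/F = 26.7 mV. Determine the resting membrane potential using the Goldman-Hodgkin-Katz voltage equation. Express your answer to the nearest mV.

-66 mV

Vm = 26.7 · ln[(Σ P·[cation]ₒ + Σ P·[anion]ᵢ) / (Σ P·[cation]ᵢ + Σ P·[anion]ₒ)]
Numerator = 1×8.48 + 0.022×109 = 10.88
Denominator = 1×128 + 0.022×20.7 = 128.5
Vm = 26.7 · ln(0.084683) = 26.7 × (-2.4688) = -65.92 mV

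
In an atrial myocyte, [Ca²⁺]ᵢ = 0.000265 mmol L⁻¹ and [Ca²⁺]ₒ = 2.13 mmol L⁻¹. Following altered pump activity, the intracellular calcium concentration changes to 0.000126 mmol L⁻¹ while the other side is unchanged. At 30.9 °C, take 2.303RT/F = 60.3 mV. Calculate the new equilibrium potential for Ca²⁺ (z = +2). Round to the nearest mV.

After the shift: [Ca²⁺]_out = 2.13, [Ca²⁺]_in = 0.000126 mmol L⁻¹.
E_new = (60.3/2)·log₁₀(2.13/0.000126) = 30.15 · (4.2280) = 127.47 mV

127 mV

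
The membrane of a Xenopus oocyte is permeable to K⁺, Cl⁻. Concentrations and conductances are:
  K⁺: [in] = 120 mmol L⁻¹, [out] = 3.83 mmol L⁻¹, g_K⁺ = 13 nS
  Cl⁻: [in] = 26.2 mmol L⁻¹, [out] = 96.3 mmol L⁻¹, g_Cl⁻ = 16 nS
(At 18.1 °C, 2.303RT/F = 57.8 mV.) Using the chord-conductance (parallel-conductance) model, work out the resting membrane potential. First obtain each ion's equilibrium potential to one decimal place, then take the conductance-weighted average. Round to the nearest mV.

-57 mV

E_K⁺ = (57.8/1)·log₁₀(3.83/120) = -86.5 mV
E_Cl⁻ = (57.8/-1)·log₁₀(96.3/26.2) = -32.7 mV
Vm = (Σ gᵢEᵢ)/(Σ gᵢ) = (13·-86.5 + 16·-32.7) / (13 + 16)
= -1647.70 / 29 = -56.82 mV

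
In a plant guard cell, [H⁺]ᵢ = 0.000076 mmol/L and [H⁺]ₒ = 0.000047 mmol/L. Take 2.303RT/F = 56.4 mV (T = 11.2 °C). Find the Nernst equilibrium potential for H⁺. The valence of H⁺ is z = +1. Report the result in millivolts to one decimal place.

E = (56.4/z) · log₁₀([H⁺]_out/[H⁺]_in) with z = +1.
= (56.4/1) · log₁₀(0.000047/0.000076) = 56.40 · log₁₀(0.6184)
= 56.40 · (-0.2087) = -11.77 mV

-11.8 mV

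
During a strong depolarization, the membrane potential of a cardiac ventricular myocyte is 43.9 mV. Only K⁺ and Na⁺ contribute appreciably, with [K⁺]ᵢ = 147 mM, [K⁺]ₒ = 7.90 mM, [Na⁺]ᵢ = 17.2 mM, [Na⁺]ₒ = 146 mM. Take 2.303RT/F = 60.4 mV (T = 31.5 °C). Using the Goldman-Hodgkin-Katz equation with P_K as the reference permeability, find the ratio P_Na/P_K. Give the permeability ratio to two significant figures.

14

Let α = P_Na/P_K. GHK: Vm = 60.4·log₁₀[(Kₒ + α·Naₒ)/(Kᵢ + α·Naᵢ)].
10^(Vm/60.4) = 10^(43.9/60.4) = 5.3312
So 5.3312·(Kᵢ + α·Naᵢ) = Kₒ + α·Naₒ → α = (5.3312·147.0 − 7.9) / (146.0 − 5.3312·17.2)
α = (783.7 − 7.9) / (146.0 − 91.7) = 775.8/54.3 = 14.29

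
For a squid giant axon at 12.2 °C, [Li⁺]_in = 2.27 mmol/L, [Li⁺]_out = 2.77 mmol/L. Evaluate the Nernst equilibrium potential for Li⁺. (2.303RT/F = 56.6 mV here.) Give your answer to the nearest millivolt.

5 mV

E = (56.6/z) · log₁₀([Li⁺]_out/[Li⁺]_in) with z = +1.
= (56.6/1) · log₁₀(2.77/2.27) = 56.60 · log₁₀(1.22)
= 56.60 · (0.0865) = 4.89 mV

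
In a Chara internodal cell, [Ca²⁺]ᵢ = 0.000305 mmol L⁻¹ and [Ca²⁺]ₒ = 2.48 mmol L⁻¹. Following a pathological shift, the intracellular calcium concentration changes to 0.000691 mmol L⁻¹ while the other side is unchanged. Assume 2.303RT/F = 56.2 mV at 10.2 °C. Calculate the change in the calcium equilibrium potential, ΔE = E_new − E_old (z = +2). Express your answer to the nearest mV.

E_old = (56.2/2)·log₁₀(2.48/0.000305) = 109.88 mV
E_new = (56.2/2)·log₁₀(2.48/0.000691) = 99.89 mV
ΔE = 99.89 − (109.88) = -9.98 mV

-10 mV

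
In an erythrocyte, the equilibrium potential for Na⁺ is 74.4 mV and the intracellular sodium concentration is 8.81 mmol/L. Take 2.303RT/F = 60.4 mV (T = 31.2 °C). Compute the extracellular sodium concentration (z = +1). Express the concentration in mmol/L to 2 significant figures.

Nernst: E = (60.4/1) · log₁₀([out]/[in]), so log₁₀([out]/[in]) = 74.4 × 1 / 60.4 = 1.2318.
[out]/[in] = 10^(1.2318) = 17.05.
[out] = 17.05 × 8.81 = 150.2 mmol/L.

150 mmol/L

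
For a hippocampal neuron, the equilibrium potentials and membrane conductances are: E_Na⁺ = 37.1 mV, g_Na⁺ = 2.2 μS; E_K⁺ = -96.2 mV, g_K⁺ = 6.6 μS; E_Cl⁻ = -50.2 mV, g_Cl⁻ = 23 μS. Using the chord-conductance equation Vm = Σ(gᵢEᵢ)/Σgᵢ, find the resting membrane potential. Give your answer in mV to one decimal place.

Σ gᵢEᵢ = 2.2·(37.1) + 6.6·(-96.2) + 23·(-50.2) = -1707.90
Σ gᵢ = 2.2 + 6.6 + 23 = 31.8
Vm = -1707.90 / 31.8 = -53.71 mV

-53.7 mV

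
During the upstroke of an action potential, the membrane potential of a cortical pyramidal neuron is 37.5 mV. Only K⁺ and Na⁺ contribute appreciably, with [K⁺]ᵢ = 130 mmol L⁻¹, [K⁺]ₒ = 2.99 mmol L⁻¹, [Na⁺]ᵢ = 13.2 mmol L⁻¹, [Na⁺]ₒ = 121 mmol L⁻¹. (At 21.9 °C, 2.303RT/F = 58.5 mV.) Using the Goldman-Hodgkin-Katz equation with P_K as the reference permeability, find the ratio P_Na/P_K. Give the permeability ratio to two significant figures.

8.9

Let α = P_Na/P_K. GHK: Vm = 58.5·log₁₀[(Kₒ + α·Naₒ)/(Kᵢ + α·Naᵢ)].
10^(Vm/58.5) = 10^(37.5/58.5) = 4.3755
So 4.3755·(Kᵢ + α·Naᵢ) = Kₒ + α·Naₒ → α = (4.3755·130.0 − 2.99) / (121.0 − 4.3755·13.2)
α = (568.8 − 2.99) / (121.0 − 57.76) = 565.8/63.24 = 8.947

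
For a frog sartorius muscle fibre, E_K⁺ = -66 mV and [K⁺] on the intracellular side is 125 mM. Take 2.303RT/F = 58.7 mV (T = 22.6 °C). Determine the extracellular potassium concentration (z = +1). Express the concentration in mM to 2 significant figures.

9.4 mM

Nernst: E = (58.7/1) · log₁₀([out]/[in]), so log₁₀([out]/[in]) = -66.0 × 1 / 58.7 = -1.1244.
[out]/[in] = 10^(-1.1244) = 0.0751.
[out] = 0.0751 × 125 = 9.387 mM.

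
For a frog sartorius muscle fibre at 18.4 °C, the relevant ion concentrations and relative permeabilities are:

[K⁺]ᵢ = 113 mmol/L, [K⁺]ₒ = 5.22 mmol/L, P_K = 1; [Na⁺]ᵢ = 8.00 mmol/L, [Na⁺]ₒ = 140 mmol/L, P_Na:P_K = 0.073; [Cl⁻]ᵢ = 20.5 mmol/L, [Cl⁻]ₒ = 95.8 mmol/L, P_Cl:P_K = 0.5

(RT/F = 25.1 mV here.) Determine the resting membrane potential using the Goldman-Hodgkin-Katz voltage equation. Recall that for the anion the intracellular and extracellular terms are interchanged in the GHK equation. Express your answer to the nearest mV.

-46 mV

Vm = 25.1 · ln[(Σ P·[cation]ₒ + Σ P·[anion]ᵢ) / (Σ P·[cation]ᵢ + Σ P·[anion]ₒ)]
Numerator = 1×5.22 + 0.073×140 + 0.5×20.5 = 25.69
Denominator = 1×113 + 0.073×8.00 + 0.5×95.8 = 161.5
Vm = 25.1 · ln(0.15909) = 25.1 × (-1.8383) = -46.14 mV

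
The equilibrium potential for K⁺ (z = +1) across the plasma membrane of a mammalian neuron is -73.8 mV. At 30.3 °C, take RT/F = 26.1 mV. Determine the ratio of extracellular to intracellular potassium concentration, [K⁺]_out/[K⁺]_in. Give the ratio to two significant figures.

ln([out]/[in]) = E·z/(26.1) = -73.8 × 1 / 26.1 = -2.8276
[out]/[in] = e^(-2.8276) = 0.05916

0.059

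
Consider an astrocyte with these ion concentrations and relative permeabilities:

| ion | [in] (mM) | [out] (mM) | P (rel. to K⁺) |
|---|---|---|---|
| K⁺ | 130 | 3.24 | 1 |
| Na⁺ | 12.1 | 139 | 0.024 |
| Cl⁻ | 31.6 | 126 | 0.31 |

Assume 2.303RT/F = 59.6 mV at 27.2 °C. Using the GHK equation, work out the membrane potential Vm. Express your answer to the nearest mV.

Vm = 59.6 · log₁₀[(Σ P·[cation]ₒ + Σ P·[anion]ᵢ) / (Σ P·[cation]ᵢ + Σ P·[anion]ₒ)]
Numerator = 1×3.24 + 0.024×139 + 0.31×31.6 = 16.37
Denominator = 1×130 + 0.024×12.1 + 0.31×126 = 169.4
Vm = 59.6 · log₁₀(0.096675) = 59.6 × (-1.0147) = -60.48 mV

-60 mV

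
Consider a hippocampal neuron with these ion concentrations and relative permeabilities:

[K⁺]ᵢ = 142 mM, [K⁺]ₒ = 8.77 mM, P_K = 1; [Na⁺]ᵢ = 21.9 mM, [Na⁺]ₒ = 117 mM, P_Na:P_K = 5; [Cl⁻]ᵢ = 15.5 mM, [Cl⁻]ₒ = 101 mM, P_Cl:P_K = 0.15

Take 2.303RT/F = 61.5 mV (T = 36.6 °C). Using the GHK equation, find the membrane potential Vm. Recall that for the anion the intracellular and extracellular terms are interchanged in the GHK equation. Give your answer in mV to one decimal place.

Vm = 61.5 · log₁₀[(Σ P·[cation]ₒ + Σ P·[anion]ᵢ) / (Σ P·[cation]ᵢ + Σ P·[anion]ₒ)]
Numerator = 1×8.77 + 5×117 + 0.15×15.5 = 596.1
Denominator = 1×142 + 5×21.9 + 0.15×101 = 266.6
Vm = 61.5 · log₁₀(2.2355) = 61.5 × (0.3494) = 21.49 mV

21.5 mV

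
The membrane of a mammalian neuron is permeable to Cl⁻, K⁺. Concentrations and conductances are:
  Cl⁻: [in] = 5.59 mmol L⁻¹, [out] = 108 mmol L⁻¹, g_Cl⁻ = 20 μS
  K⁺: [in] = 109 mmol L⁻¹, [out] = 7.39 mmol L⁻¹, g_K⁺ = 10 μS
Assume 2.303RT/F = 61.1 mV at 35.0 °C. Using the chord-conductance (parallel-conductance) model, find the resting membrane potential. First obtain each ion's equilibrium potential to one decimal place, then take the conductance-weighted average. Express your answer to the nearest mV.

E_Cl⁻ = (61.1/-1)·log₁₀(108/5.59) = -78.6 mV
E_K⁺ = (61.1/1)·log₁₀(7.39/109) = -71.4 mV
Vm = (Σ gᵢEᵢ)/(Σ gᵢ) = (20·-78.6 + 10·-71.4) / (20 + 10)
= -2286.00 / 30 = -76.20 mV

-76 mV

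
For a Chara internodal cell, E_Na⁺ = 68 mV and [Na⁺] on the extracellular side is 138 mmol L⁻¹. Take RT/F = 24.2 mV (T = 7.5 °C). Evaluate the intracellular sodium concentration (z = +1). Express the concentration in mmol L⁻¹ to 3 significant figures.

Nernst: E = (24.2/1) · ln([out]/[in]), so ln([out]/[in]) = 68.0 × 1 / 24.2 = 2.8099.
[out]/[in] = e^(2.8099) = 16.61.
[in] = 138 / 16.61 = 8.309 mmol L⁻¹.

8.31 mmol L⁻¹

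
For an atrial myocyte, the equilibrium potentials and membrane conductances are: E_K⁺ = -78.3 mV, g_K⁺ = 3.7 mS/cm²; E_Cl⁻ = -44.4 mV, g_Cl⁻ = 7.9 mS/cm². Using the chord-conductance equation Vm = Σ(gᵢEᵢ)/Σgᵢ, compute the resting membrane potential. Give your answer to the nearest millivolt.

Σ gᵢEᵢ = 3.7·(-78.3) + 7.9·(-44.4) = -640.47
Σ gᵢ = 3.7 + 7.9 = 11.6
Vm = -640.47 / 11.6 = -55.21 mV

-55 mV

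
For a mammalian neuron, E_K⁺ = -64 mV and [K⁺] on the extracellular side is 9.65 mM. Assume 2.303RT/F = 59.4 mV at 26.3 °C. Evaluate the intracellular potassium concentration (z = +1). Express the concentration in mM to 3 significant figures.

115 mM

Nernst: E = (59.4/1) · log₁₀([out]/[in]), so log₁₀([out]/[in]) = -64.0 × 1 / 59.4 = -1.0774.
[out]/[in] = 10^(-1.0774) = 0.08367.
[in] = 9.65 / 0.08367 = 115.3 mM.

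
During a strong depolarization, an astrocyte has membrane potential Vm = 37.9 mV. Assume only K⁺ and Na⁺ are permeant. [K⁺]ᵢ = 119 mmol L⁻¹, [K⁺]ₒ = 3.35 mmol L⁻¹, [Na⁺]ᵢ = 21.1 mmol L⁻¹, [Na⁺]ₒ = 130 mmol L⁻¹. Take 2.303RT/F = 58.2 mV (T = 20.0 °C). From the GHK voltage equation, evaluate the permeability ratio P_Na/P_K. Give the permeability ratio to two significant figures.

15

Let α = P_Na/P_K. GHK: Vm = 58.2·log₁₀[(Kₒ + α·Naₒ)/(Kᵢ + α·Naᵢ)].
10^(Vm/58.2) = 10^(37.9/58.2) = 4.4792
So 4.4792·(Kᵢ + α·Naᵢ) = Kₒ + α·Naₒ → α = (4.4792·119.0 − 3.35) / (130.0 − 4.4792·21.1)
α = (533 − 3.35) / (130.0 − 94.51) = 529.7/35.49 = 14.93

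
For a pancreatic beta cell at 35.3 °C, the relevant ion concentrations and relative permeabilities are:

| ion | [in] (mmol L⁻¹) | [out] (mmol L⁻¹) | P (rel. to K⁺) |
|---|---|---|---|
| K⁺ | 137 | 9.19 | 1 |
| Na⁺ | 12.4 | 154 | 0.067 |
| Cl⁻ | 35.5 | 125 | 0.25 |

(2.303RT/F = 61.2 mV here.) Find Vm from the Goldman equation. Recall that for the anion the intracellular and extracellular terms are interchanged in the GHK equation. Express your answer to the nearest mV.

Vm = 61.2 · log₁₀[(Σ P·[cation]ₒ + Σ P·[anion]ᵢ) / (Σ P·[cation]ᵢ + Σ P·[anion]ₒ)]
Numerator = 1×9.19 + 0.067×154 + 0.25×35.5 = 28.38
Denominator = 1×137 + 0.067×12.4 + 0.25×125 = 169.1
Vm = 61.2 · log₁₀(0.16787) = 61.2 × (-0.7750) = -47.43 mV

-47 mV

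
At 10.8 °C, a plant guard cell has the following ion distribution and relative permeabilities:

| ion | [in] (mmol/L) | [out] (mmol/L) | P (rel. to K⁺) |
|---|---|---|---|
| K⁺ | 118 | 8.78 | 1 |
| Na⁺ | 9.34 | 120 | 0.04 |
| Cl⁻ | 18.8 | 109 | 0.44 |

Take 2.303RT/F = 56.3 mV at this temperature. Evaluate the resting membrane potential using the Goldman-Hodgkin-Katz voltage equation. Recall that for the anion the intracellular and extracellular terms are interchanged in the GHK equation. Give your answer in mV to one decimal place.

-49.6 mV

Vm = 56.3 · log₁₀[(Σ P·[cation]ₒ + Σ P·[anion]ᵢ) / (Σ P·[cation]ᵢ + Σ P·[anion]ₒ)]
Numerator = 1×8.78 + 0.04×120 + 0.44×18.8 = 21.85
Denominator = 1×118 + 0.04×9.34 + 0.44×109 = 166.3
Vm = 56.3 · log₁₀(0.13137) = 56.3 × (-0.8815) = -49.63 mV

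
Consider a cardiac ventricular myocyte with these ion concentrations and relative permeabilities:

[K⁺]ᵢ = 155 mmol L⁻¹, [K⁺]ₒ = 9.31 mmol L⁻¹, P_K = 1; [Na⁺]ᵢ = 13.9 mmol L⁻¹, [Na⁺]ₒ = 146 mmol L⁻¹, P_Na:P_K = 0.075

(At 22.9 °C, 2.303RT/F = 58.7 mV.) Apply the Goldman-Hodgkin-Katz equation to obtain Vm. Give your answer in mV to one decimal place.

-52.0 mV

Vm = 58.7 · log₁₀[(Σ P·[cation]ₒ + Σ P·[anion]ᵢ) / (Σ P·[cation]ᵢ + Σ P·[anion]ₒ)]
Numerator = 1×9.31 + 0.075×146 = 20.26
Denominator = 1×155 + 0.075×13.9 = 156
Vm = 58.7 · log₁₀(0.12984) = 58.7 × (-0.8866) = -52.04 mV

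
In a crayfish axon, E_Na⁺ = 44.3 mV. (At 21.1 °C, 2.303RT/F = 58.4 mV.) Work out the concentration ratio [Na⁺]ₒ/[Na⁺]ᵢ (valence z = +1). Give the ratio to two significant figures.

log₁₀([out]/[in]) = E·z/(58.4) = 44.3 × 1 / 58.4 = 0.7586
[out]/[in] = 10^(0.7586) = 5.735

5.7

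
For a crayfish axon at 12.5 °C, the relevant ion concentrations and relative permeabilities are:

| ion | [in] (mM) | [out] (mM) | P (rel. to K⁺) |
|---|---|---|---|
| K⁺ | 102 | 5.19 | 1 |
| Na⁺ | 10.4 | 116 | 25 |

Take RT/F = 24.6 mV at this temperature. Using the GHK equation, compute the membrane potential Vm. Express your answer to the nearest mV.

Vm = 24.6 · ln[(Σ P·[cation]ₒ + Σ P·[anion]ᵢ) / (Σ P·[cation]ᵢ + Σ P·[anion]ₒ)]
Numerator = 1×5.19 + 25×116 = 2905
Denominator = 1×102 + 25×10.4 = 362
Vm = 24.6 · ln(8.0254) = 24.6 × (2.0826) = 51.23 mV

51 mV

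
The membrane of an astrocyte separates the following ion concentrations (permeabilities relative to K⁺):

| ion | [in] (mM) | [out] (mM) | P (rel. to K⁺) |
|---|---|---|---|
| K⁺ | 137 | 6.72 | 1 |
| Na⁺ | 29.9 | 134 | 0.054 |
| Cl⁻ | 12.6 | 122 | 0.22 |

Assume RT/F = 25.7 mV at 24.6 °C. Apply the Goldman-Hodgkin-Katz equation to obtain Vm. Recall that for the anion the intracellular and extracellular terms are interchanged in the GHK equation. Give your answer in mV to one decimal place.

Vm = 25.7 · ln[(Σ P·[cation]ₒ + Σ P·[anion]ᵢ) / (Σ P·[cation]ᵢ + Σ P·[anion]ₒ)]
Numerator = 1×6.72 + 0.054×134 + 0.22×12.6 = 16.73
Denominator = 1×137 + 0.054×29.9 + 0.22×122 = 165.5
Vm = 25.7 · ln(0.1011) = 25.7 × (-2.2916) = -58.89 mV

-58.9 mV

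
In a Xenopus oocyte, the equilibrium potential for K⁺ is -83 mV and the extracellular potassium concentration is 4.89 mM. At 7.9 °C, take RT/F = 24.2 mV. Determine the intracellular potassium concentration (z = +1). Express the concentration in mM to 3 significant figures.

151 mM

Nernst: E = (24.2/1) · ln([out]/[in]), so ln([out]/[in]) = -83.0 × 1 / 24.2 = -3.4298.
[out]/[in] = e^(-3.4298) = 0.03239.
[in] = 4.89 / 0.03239 = 150.9 mM.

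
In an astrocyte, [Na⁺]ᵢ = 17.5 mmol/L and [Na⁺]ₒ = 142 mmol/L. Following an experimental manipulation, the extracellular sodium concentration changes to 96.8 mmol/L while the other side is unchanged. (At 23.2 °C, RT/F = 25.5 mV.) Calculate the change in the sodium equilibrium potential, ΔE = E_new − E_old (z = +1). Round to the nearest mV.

E_old = (25.5/1)·ln(142/17.5) = 53.39 mV
E_new = (25.5/1)·ln(96.8/17.5) = 43.62 mV
ΔE = 43.62 − (53.39) = -9.77 mV

-10 mV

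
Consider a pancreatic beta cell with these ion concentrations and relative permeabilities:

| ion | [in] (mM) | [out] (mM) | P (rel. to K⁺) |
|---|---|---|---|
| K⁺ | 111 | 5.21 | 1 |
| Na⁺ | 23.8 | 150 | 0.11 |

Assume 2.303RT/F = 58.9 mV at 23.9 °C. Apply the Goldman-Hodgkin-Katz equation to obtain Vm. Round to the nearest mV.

Vm = 58.9 · log₁₀[(Σ P·[cation]ₒ + Σ P·[anion]ᵢ) / (Σ P·[cation]ᵢ + Σ P·[anion]ₒ)]
Numerator = 1×5.21 + 0.11×150 = 21.71
Denominator = 1×111 + 0.11×23.8 = 113.6
Vm = 58.9 · log₁₀(0.19108) = 58.9 × (-0.7188) = -42.34 mV

-42 mV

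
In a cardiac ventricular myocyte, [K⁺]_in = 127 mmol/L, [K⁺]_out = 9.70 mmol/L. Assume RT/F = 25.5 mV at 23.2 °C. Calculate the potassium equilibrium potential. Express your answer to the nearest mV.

-66 mV

E = (25.5/z) · ln([K⁺]_out/[K⁺]_in) with z = +1.
= (25.5/1) · ln(9.70/127) = 25.50 · ln(0.07638)
= 25.50 · (-2.5721) = -65.59 mV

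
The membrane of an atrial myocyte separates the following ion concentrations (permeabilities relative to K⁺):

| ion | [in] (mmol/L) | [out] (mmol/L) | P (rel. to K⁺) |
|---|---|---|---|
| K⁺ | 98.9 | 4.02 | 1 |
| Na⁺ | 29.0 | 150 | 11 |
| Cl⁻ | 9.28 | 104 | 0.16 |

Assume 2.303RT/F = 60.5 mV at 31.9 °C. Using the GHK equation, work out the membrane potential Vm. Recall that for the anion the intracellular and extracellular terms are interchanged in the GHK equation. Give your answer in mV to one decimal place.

Vm = 60.5 · log₁₀[(Σ P·[cation]ₒ + Σ P·[anion]ᵢ) / (Σ P·[cation]ᵢ + Σ P·[anion]ₒ)]
Numerator = 1×4.02 + 11×150 + 0.16×9.28 = 1656
Denominator = 1×98.9 + 11×29.0 + 0.16×104 = 434.5
Vm = 60.5 · log₁₀(3.8098) = 60.5 × (0.5809) = 35.14 mV

35.1 mV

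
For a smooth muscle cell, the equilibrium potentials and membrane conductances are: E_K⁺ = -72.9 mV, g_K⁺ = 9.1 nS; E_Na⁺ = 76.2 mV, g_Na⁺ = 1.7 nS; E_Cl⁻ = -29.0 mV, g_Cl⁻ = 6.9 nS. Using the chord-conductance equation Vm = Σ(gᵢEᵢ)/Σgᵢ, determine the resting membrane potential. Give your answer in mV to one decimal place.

-41.5 mV

Σ gᵢEᵢ = 9.1·(-72.9) + 1.7·(76.2) + 6.9·(-29.0) = -733.95
Σ gᵢ = 9.1 + 1.7 + 6.9 = 17.7
Vm = -733.95 / 17.7 = -41.47 mV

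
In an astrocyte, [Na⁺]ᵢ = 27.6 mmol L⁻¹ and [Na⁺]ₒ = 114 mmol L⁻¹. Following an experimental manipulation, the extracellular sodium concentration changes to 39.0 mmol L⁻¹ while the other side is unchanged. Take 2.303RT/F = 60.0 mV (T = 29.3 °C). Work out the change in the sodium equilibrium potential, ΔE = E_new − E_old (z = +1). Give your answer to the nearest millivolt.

E_old = (60.0/1)·log₁₀(114/27.6) = 36.96 mV
E_new = (60.0/1)·log₁₀(39.0/27.6) = 9.01 mV
ΔE = 9.01 − (36.96) = -27.95 mV

-28 mV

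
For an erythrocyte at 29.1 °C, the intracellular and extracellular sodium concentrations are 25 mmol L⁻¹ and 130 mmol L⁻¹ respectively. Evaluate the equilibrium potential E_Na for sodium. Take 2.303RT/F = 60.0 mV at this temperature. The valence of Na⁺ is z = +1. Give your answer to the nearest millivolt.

E = (60.0/z) · log₁₀([Na⁺]_out/[Na⁺]_in) with z = +1.
= (60.0/1) · log₁₀(130/25) = 60.00 · log₁₀(5.2)
= 60.00 · (0.7160) = 42.96 mV

43 mV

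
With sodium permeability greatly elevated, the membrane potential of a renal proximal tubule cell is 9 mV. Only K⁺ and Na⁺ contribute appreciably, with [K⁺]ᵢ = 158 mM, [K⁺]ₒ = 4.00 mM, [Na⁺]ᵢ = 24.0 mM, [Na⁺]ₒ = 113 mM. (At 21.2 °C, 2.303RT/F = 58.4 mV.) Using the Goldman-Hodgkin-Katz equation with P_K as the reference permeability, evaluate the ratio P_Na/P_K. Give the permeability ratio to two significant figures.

Let α = P_Na/P_K. GHK: Vm = 58.4·log₁₀[(Kₒ + α·Naₒ)/(Kᵢ + α·Naᵢ)].
10^(Vm/58.4) = 10^(9.0/58.4) = 1.426
So 1.426·(Kᵢ + α·Naᵢ) = Kₒ + α·Naₒ → α = (1.426·158.0 − 4.0) / (113.0 − 1.426·24.0)
α = (225.3 − 4.0) / (113.0 − 34.22) = 221.3/78.78 = 2.809

2.8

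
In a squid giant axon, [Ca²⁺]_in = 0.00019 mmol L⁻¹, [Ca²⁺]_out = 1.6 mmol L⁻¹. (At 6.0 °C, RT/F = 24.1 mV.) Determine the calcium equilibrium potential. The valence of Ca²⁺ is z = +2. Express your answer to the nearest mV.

E = (24.1/z) · ln([Ca²⁺]_out/[Ca²⁺]_in) with z = +2.
= (24.1/2) · ln(1.6/0.00019) = 12.05 · ln(8421)
= 12.05 · (9.0385) = 108.91 mV

109 mV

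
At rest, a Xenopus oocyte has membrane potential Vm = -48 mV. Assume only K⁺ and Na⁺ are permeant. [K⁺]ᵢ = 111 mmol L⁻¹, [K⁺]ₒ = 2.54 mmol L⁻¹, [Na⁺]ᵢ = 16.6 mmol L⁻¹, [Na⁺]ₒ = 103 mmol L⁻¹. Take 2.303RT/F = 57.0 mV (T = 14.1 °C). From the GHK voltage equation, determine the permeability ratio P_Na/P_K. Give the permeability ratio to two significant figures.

0.13

Let α = P_Na/P_K. GHK: Vm = 57.0·log₁₀[(Kₒ + α·Naₒ)/(Kᵢ + α·Naᵢ)].
10^(Vm/57.0) = 10^(-48.0/57.0) = 0.14384
So 0.14384·(Kᵢ + α·Naᵢ) = Kₒ + α·Naₒ → α = (0.14384·111.0 − 2.54) / (103.0 − 0.14384·16.6)
α = (15.97 − 2.54) / (103.0 − 2.388) = 13.43/100.6 = 0.1335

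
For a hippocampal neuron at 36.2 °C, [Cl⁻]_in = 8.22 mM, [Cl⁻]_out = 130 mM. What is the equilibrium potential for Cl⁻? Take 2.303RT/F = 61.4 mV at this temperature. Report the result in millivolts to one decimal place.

-73.6 mV

E = (61.4/z) · log₁₀([Cl⁻]_out/[Cl⁻]_in) with z = -1.
For an anion, dividing by z = -1 reverses the sign.
= (61.4/-1) · log₁₀(130/8.22) = -61.40 · log₁₀(15.82)
= -61.40 · (1.1991) = -73.62 mV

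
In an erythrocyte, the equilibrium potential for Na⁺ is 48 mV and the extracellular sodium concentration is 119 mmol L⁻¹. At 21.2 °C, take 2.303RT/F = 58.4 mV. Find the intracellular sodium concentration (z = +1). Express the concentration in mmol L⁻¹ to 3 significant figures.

Nernst: E = (58.4/1) · log₁₀([out]/[in]), so log₁₀([out]/[in]) = 48.0 × 1 / 58.4 = 0.8219.
[out]/[in] = 10^(0.8219) = 6.636.
[in] = 119 / 6.636 = 17.93 mmol L⁻¹.

17.9 mmol L⁻¹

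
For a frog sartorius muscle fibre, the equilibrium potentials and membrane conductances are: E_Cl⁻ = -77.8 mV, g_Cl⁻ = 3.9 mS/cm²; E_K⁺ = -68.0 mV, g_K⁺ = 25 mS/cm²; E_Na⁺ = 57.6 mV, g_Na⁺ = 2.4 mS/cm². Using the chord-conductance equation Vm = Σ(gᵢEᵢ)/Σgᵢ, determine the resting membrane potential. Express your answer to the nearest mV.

Σ gᵢEᵢ = 3.9·(-77.8) + 25·(-68.0) + 2.4·(57.6) = -1865.18
Σ gᵢ = 3.9 + 25 + 2.4 = 31.3
Vm = -1865.18 / 31.3 = -59.59 mV

-60 mV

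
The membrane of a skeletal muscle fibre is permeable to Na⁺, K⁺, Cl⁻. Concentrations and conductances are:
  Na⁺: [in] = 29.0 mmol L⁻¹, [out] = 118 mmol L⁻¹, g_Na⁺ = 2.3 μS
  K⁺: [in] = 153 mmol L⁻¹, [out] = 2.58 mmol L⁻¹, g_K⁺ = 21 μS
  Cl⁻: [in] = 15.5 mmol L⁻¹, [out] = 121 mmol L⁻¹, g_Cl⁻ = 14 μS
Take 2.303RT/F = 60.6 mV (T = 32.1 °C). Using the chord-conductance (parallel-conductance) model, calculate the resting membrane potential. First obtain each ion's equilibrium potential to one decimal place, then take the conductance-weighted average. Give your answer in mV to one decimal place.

E_Na⁺ = (60.6/1)·log₁₀(118/29.0) = 36.9 mV
E_K⁺ = (60.6/1)·log₁₀(2.58/153) = -107.4 mV
E_Cl⁻ = (60.6/-1)·log₁₀(121/15.5) = -54.1 mV
Vm = (Σ gᵢEᵢ)/(Σ gᵢ) = (2.3·36.9 + 21·-107.4 + 14·-54.1) / (2.3 + 21 + 14)
= -2927.93 / 37.3 = -78.50 mV

-78.5 mV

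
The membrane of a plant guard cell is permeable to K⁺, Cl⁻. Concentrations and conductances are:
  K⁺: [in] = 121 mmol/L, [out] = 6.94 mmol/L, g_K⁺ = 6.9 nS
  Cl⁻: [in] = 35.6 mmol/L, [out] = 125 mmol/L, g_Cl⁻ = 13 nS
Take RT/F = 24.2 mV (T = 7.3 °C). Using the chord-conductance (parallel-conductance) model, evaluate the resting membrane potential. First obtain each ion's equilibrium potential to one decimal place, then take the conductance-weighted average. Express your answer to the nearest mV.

E_K⁺ = (24.2/1)·ln(6.94/121) = -69.2 mV
E_Cl⁻ = (24.2/-1)·ln(125/35.6) = -30.4 mV
Vm = (Σ gᵢEᵢ)/(Σ gᵢ) = (6.9·-69.2 + 13·-30.4) / (6.9 + 13)
= -872.68 / 19.9 = -43.85 mV

-44 mV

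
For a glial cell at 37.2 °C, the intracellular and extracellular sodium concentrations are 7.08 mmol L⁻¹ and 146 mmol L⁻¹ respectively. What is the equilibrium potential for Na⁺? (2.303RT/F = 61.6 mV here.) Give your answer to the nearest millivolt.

E = (61.6/z) · log₁₀([Na⁺]_out/[Na⁺]_in) with z = +1.
= (61.6/1) · log₁₀(146/7.08) = 61.60 · log₁₀(20.62)
= 61.60 · (1.3143) = 80.96 mV

81 mV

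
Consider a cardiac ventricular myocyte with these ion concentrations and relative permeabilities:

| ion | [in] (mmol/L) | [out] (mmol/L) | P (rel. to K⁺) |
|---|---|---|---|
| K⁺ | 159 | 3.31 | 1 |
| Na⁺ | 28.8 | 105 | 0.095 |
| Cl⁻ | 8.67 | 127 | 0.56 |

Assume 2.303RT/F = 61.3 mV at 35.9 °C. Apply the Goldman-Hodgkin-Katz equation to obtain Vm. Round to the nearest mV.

Vm = 61.3 · log₁₀[(Σ P·[cation]ₒ + Σ P·[anion]ᵢ) / (Σ P·[cation]ᵢ + Σ P·[anion]ₒ)]
Numerator = 1×3.31 + 0.095×105 + 0.56×8.67 = 18.14
Denominator = 1×159 + 0.095×28.8 + 0.56×127 = 232.9
Vm = 61.3 · log₁₀(0.077903) = 61.3 × (-1.1084) = -67.95 mV

-68 mV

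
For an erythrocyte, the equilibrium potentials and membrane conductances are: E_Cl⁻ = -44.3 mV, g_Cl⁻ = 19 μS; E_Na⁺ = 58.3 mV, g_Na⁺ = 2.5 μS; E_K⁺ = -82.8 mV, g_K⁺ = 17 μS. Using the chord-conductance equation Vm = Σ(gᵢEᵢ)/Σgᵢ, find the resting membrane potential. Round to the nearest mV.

-55 mV

Σ gᵢEᵢ = 19·(-44.3) + 2.5·(58.3) + 17·(-82.8) = -2103.55
Σ gᵢ = 19 + 2.5 + 17 = 38.5
Vm = -2103.55 / 38.5 = -54.64 mV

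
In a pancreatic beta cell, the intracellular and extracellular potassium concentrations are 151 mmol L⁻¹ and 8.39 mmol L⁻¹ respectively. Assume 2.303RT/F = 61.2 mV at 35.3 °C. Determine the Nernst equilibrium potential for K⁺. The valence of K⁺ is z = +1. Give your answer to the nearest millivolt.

E = (61.2/z) · log₁₀([K⁺]_out/[K⁺]_in) with z = +1.
= (61.2/1) · log₁₀(8.39/151) = 61.20 · log₁₀(0.05556)
= 61.20 · (-1.2552) = -76.82 mV

-77 mV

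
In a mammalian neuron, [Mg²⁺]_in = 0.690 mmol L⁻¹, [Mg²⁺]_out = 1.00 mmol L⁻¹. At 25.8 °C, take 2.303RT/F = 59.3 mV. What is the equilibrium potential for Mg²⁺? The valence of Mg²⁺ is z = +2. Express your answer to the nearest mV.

5 mV

E = (59.3/z) · log₁₀([Mg²⁺]_out/[Mg²⁺]_in) with z = +2.
= (59.3/2) · log₁₀(1.00/0.690) = 29.65 · log₁₀(1.449)
= 29.65 · (0.1612) = 4.78 mV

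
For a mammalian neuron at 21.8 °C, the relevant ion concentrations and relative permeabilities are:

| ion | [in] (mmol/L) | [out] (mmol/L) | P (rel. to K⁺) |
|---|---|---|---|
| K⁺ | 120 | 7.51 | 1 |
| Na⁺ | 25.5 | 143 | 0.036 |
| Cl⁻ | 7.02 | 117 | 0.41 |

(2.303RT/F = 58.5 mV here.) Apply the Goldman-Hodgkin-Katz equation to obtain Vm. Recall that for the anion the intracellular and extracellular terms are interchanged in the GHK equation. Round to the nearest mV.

Vm = 58.5 · log₁₀[(Σ P·[cation]ₒ + Σ P·[anion]ᵢ) / (Σ P·[cation]ᵢ + Σ P·[anion]ₒ)]
Numerator = 1×7.51 + 0.036×143 + 0.41×7.02 = 15.54
Denominator = 1×120 + 0.036×25.5 + 0.41×117 = 168.9
Vm = 58.5 · log₁₀(0.091991) = 58.5 × (-1.0363) = -60.62 mV

-61 mV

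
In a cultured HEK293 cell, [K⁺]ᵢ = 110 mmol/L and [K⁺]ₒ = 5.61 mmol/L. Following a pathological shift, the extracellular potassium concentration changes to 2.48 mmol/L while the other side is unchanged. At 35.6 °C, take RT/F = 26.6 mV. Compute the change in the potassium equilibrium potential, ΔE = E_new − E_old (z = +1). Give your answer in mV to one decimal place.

-21.7 mV

E_old = (26.6/1)·ln(5.61/110) = -79.16 mV
E_new = (26.6/1)·ln(2.48/110) = -100.87 mV
ΔE = -100.87 − (-79.16) = -21.71 mV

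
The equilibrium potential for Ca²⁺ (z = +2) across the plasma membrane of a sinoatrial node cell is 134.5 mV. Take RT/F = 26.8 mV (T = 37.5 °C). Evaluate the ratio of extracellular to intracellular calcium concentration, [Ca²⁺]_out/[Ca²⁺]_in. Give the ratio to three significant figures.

ln([out]/[in]) = E·z/(26.8) = 134.5 × 2 / 26.8 = 10.0373
[out]/[in] = e^(10.0373) = 2.286e+04

22900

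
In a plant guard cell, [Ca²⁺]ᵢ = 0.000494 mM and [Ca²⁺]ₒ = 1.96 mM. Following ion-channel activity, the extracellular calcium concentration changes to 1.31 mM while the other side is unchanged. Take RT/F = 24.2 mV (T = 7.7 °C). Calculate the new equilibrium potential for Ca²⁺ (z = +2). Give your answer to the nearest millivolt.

After the shift: [Ca²⁺]_out = 1.31, [Ca²⁺]_in = 0.000494 mM.
E_new = (24.2/2)·ln(1.31/0.000494) = 12.10 · (7.8830) = 95.38 mV

95 mV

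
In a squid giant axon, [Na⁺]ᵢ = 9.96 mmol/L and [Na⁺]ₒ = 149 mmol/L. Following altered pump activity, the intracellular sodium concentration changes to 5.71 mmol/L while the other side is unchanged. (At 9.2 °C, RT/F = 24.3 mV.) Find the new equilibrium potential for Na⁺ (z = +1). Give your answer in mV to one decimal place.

79.3 mV

After the shift: [Na⁺]_out = 149, [Na⁺]_in = 5.71 mmol/L.
E_new = (24.3/1)·ln(149/5.71) = 24.30 · (3.2617) = 79.26 mV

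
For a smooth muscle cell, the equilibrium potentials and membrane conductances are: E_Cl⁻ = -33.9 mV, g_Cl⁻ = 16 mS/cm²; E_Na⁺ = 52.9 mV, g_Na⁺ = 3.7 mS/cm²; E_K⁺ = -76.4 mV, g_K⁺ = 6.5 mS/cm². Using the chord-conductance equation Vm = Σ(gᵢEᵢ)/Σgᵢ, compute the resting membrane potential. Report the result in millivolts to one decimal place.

-32.2 mV

Σ gᵢEᵢ = 16·(-33.9) + 3.7·(52.9) + 6.5·(-76.4) = -843.27
Σ gᵢ = 16 + 3.7 + 6.5 = 26.2
Vm = -843.27 / 26.2 = -32.19 mV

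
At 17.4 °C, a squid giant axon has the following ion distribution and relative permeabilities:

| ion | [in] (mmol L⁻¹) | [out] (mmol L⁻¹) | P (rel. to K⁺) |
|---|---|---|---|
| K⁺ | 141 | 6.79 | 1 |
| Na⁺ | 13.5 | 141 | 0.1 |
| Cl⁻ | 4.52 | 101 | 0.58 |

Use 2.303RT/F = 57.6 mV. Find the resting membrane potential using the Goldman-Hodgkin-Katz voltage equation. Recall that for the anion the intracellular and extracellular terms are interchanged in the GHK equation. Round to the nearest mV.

-54 mV

Vm = 57.6 · log₁₀[(Σ P·[cation]ₒ + Σ P·[anion]ᵢ) / (Σ P·[cation]ᵢ + Σ P·[anion]ₒ)]
Numerator = 1×6.79 + 0.1×141 + 0.58×4.52 = 23.51
Denominator = 1×141 + 0.1×13.5 + 0.58×101 = 200.9
Vm = 57.6 · log₁₀(0.11701) = 57.6 × (-0.9318) = -53.67 mV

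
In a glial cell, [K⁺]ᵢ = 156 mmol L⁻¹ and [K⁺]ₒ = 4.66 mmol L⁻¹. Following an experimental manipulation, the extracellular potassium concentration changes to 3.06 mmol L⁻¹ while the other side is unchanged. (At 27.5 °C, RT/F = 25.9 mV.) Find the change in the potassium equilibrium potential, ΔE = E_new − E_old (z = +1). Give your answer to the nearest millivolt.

E_old = (25.9/1)·ln(4.66/156) = -90.93 mV
E_new = (25.9/1)·ln(3.06/156) = -101.82 mV
ΔE = -101.82 − (-90.93) = -10.89 mV

-11 mV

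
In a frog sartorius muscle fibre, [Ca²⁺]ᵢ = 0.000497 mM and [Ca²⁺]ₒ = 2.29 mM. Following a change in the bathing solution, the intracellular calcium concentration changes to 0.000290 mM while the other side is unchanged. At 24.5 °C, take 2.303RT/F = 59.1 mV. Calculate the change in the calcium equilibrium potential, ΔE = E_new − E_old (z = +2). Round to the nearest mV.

7 mV

E_old = (59.1/2)·log₁₀(2.29/0.000497) = 108.26 mV
E_new = (59.1/2)·log₁₀(2.29/0.000290) = 115.17 mV
ΔE = 115.17 − (108.26) = 6.91 mV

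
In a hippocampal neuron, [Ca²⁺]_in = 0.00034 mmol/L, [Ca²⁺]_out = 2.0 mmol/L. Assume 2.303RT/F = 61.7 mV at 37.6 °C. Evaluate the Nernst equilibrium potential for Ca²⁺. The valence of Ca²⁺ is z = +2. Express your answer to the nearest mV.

116 mV

E = (61.7/z) · log₁₀([Ca²⁺]_out/[Ca²⁺]_in) with z = +2.
= (61.7/2) · log₁₀(2.0/0.00034) = 30.85 · log₁₀(5882)
= 30.85 · (3.7696) = 116.29 mV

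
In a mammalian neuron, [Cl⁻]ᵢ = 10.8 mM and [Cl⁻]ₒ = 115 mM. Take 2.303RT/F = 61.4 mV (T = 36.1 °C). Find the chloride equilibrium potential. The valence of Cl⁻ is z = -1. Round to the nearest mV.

E = (61.4/z) · log₁₀([Cl⁻]_out/[Cl⁻]_in) with z = -1.
For an anion, dividing by z = -1 reverses the sign.
= (61.4/-1) · log₁₀(115/10.8) = -61.40 · log₁₀(10.65)
= -61.40 · (1.0273) = -63.07 mV

-63 mV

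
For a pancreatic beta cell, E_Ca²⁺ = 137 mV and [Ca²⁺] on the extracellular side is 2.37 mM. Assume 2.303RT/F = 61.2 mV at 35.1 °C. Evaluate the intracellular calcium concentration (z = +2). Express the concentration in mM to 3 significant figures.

0.0000790 mM

Nernst: E = (61.2/2) · log₁₀([out]/[in]), so log₁₀([out]/[in]) = 137.0 × 2 / 61.2 = 4.4771.
[out]/[in] = 10^(4.4771) = 3e+04.
[in] = 2.37 / 3e+04 = 7.9e-05 mM.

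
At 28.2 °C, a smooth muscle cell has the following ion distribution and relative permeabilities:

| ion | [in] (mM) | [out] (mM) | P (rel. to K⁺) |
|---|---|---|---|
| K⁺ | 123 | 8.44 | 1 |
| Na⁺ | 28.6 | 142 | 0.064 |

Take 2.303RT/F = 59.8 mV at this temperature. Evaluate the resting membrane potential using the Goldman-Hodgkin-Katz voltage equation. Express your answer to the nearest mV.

Vm = 59.8 · log₁₀[(Σ P·[cation]ₒ + Σ P·[anion]ᵢ) / (Σ P·[cation]ᵢ + Σ P·[anion]ₒ)]
Numerator = 1×8.44 + 0.064×142 = 17.53
Denominator = 1×123 + 0.064×28.6 = 124.8
Vm = 59.8 · log₁₀(0.14041) = 59.8 × (-0.8526) = -50.98 mV

-51 mV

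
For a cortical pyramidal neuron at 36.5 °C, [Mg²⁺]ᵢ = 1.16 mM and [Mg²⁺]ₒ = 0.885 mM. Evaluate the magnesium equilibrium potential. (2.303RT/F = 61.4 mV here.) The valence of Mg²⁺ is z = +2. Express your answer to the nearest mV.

-4 mV

E = (61.4/z) · log₁₀([Mg²⁺]_out/[Mg²⁺]_in) with z = +2.
= (61.4/2) · log₁₀(0.885/1.16) = 30.70 · log₁₀(0.7629)
= 30.70 · (-0.1175) = -3.61 mV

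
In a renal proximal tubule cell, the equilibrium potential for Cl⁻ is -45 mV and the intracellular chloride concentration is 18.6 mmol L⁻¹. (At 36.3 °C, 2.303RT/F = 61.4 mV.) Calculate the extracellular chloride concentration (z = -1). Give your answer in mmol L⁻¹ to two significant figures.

Nernst: E = (61.4/-1) · log₁₀([out]/[in]), so log₁₀([out]/[in]) = -45.0 × -1 / 61.4 = 0.7329.
[out]/[in] = 10^(0.7329) = 5.406.
[out] = 5.406 × 18.6 = 100.6 mmol L⁻¹.

100 mmol L⁻¹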